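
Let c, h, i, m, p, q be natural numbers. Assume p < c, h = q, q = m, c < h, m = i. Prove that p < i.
h = q and q = m, so h = m. c < h, so c < m. m = i, so c < i. Since p < c, p < i.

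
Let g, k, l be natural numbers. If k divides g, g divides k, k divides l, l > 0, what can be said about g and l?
g ≤ l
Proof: Because k divides g and g divides k, k = g. Since k divides l and l > 0, k ≤ l. Since k = g, g ≤ l.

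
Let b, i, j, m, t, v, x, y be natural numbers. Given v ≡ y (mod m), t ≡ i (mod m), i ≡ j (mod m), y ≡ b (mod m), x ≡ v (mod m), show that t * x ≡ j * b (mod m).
t ≡ i (mod m) and i ≡ j (mod m), so t ≡ j (mod m). Since x ≡ v (mod m) and v ≡ y (mod m), x ≡ y (mod m). Since y ≡ b (mod m), x ≡ b (mod m). t ≡ j (mod m), so t * x ≡ j * b (mod m).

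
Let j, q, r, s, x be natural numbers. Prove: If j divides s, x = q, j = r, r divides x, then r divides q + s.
Because x = q and r divides x, r divides q. j = r and j divides s, hence r divides s. Because r divides q, r divides q + s.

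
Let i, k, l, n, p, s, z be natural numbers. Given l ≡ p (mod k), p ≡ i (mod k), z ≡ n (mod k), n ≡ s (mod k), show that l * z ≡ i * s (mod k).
Because l ≡ p (mod k) and p ≡ i (mod k), l ≡ i (mod k). From z ≡ n (mod k) and n ≡ s (mod k), z ≡ s (mod k). l ≡ i (mod k), so l * z ≡ i * s (mod k).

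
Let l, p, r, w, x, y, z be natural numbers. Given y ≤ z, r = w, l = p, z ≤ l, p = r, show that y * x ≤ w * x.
p = r and r = w, so p = w. l = p and z ≤ l, therefore z ≤ p. Since p = w, z ≤ w. y ≤ z, so y ≤ w. By multiplying by a non-negative, y * x ≤ w * x.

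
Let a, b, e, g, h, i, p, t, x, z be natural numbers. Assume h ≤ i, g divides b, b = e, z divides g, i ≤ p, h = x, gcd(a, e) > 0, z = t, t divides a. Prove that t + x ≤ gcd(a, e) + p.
From z = t and z divides g, t divides g. Since g divides b, t divides b. b = e, so t divides e. Since t divides a, t divides gcd(a, e). Since gcd(a, e) > 0, t ≤ gcd(a, e). h = x and h ≤ i, therefore x ≤ i. i ≤ p, so x ≤ p. Since t ≤ gcd(a, e), t + x ≤ gcd(a, e) + p.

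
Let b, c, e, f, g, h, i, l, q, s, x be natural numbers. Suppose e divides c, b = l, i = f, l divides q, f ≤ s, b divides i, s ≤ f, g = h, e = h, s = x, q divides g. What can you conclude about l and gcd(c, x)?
l divides gcd(c, x)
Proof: l divides q and q divides g, thus l divides g. g = h, so l divides h. From e = h and e divides c, h divides c. l divides h, so l divides c. Since f ≤ s and s ≤ f, f = s. i = f, so i = s. Since b divides i, b divides s. Since s = x, b divides x. b = l, so l divides x. Since l divides c, l divides gcd(c, x).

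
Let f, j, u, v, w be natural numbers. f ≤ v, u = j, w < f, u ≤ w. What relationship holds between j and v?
j < v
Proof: u ≤ w and w < f, therefore u < f. Since f ≤ v, u < v. Since u = j, j < v.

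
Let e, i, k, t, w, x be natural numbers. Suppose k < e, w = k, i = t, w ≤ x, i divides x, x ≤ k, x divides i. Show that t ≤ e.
Because w = k and w ≤ x, k ≤ x. x ≤ k, so k = x. x divides i and i divides x, thus x = i. Because k = x, k = i. Because k < e, i < e. i = t, so t < e. Then t ≤ e.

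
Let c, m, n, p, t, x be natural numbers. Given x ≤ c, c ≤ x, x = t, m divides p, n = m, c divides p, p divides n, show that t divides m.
Because c ≤ x and x ≤ c, c = x. Since x = t, c = t. n = m and p divides n, hence p divides m. Because m divides p, p = m. c divides p, so c divides m. c = t, so t divides m.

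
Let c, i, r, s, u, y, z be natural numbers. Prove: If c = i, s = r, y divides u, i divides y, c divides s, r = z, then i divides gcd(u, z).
i divides y and y divides u, thus i divides u. Since s = r and c divides s, c divides r. r = z, so c divides z. Since c = i, i divides z. Since i divides u, i divides gcd(u, z).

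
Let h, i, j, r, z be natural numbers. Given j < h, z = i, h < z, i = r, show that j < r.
Since z = i and i = r, z = r. Since h < z, h < r. Since j < h, j < r.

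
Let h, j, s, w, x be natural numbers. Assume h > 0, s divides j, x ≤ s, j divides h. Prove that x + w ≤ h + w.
s divides j and j divides h, thus s divides h. Since h > 0, s ≤ h. x ≤ s, so x ≤ h. Then x + w ≤ h + w.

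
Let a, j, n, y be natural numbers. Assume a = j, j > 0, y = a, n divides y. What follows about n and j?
n ≤ j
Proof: Because y = a and a = j, y = j. Since n divides y, n divides j. Since j > 0, n ≤ j.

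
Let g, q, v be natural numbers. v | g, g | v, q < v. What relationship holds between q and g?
q < g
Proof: v | g and g | v, so v = g. Since q < v, q < g.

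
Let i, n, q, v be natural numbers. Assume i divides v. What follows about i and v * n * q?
i divides v * n * q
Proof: Since i divides v, i divides v * n. Then i divides v * n * q.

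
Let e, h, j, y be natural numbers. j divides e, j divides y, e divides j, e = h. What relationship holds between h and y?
h divides y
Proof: From j divides e and e divides j, j = e. e = h, so j = h. j divides y, so h divides y.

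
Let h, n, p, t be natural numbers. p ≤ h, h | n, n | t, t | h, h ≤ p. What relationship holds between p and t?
p = t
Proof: p ≤ h and h ≤ p, thus p = h. Because h | n and n | t, h | t. t | h, so h = t. p = h, so p = t.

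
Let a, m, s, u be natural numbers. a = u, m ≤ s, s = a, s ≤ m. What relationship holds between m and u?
m = u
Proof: From m ≤ s and s ≤ m, m = s. s = a, so m = a. Since a = u, m = u.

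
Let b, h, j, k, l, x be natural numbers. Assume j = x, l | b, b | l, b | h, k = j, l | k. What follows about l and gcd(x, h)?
l | gcd(x, h)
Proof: Since k = j and l | k, l | j. j = x, so l | x. b | l and l | b, so b = l. From b | h, l | h. l | x, so l | gcd(x, h).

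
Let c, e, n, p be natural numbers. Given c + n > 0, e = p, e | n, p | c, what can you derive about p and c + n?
p ≤ c + n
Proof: e = p and e | n, thus p | n. p | c, so p | c + n. Since c + n > 0, p ≤ c + n.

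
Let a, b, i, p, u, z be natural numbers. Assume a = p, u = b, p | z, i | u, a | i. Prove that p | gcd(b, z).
a | i and i | u, therefore a | u. u = b, so a | b. From a = p, p | b. Since p | z, p | gcd(b, z).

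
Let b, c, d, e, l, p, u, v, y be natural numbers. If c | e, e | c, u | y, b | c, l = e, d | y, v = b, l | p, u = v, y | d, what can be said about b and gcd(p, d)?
b | gcd(p, d)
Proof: c | e and e | c, hence c = e. Since b | c, b | e. l = e and l | p, thus e | p. Since b | e, b | p. u = v and v = b, hence u = b. Since y | d and d | y, y = d. From u | y, u | d. Since u = b, b | d. b | p, so b | gcd(p, d).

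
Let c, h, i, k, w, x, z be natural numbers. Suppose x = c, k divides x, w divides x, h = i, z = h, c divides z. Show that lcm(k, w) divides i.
Since k divides x and w divides x, lcm(k, w) divides x. x = c, so lcm(k, w) divides c. z = h and c divides z, so c divides h. Since h = i, c divides i. lcm(k, w) divides c, so lcm(k, w) divides i.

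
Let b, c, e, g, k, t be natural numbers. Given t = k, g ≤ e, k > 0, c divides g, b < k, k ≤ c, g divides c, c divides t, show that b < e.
Because t = k and c divides t, c divides k. Since k > 0, c ≤ k. Since k ≤ c, k = c. Since c divides g and g divides c, c = g. k = c, so k = g. Since b < k, b < g. Since g ≤ e, b < e.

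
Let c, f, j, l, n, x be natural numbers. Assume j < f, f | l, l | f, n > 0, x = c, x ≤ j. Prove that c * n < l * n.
f | l and l | f, thus f = l. x ≤ j and j < f, thus x < f. x = c, so c < f. f = l, so c < l. Since n > 0, c * n < l * n.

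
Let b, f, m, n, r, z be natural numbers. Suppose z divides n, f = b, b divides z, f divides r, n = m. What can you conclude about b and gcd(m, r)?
b divides gcd(m, r)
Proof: n = m and z divides n, so z divides m. Since b divides z, b divides m. f = b and f divides r, thus b divides r. Since b divides m, b divides gcd(m, r).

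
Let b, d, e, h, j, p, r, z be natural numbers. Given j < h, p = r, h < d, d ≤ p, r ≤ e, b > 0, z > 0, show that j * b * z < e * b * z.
Since h < d and d ≤ p, h < p. p = r, so h < r. Since j < h, j < r. r ≤ e, so j < e. Since b > 0, j * b < e * b. z > 0, so j * b * z < e * b * z.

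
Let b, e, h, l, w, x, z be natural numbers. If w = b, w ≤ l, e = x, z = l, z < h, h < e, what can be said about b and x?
b < x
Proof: w = b and w ≤ l, therefore b ≤ l. z < h and h < e, therefore z < e. Since z = l, l < e. From e = x, l < x. Because b ≤ l, b < x.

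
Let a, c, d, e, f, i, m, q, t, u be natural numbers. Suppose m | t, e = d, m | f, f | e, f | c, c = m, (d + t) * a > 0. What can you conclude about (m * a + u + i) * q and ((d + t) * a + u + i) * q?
(m * a + u + i) * q ≤ ((d + t) * a + u + i) * q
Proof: c = m and f | c, therefore f | m. m | f, so f = m. From f | e, m | e. e = d, so m | d. Since m | t, m | d + t. Then m * a | (d + t) * a. (d + t) * a > 0, so m * a ≤ (d + t) * a. Then m * a + u ≤ (d + t) * a + u. Then m * a + u + i ≤ (d + t) * a + u + i. Then (m * a + u + i) * q ≤ ((d + t) * a + u + i) * q.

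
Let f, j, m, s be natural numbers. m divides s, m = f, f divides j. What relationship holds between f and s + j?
f divides s + j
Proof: m = f and m divides s, hence f divides s. Since f divides j, f divides s + j.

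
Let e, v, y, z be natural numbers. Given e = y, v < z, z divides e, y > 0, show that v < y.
e = y and z divides e, therefore z divides y. y > 0, so z ≤ y. Since v < z, v < y.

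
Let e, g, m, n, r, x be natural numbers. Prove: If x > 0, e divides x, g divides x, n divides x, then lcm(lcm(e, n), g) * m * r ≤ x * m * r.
e divides x and n divides x, thus lcm(e, n) divides x. Since g divides x, lcm(lcm(e, n), g) divides x. Since x > 0, lcm(lcm(e, n), g) ≤ x. By multiplying by a non-negative, lcm(lcm(e, n), g) * m ≤ x * m. By multiplying by a non-negative, lcm(lcm(e, n), g) * m * r ≤ x * m * r.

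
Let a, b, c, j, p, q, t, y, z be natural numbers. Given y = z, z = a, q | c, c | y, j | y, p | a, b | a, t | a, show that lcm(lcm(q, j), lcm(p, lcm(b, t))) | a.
y = z and z = a, hence y = a. Since q | c and c | y, q | y. Since j | y, lcm(q, j) | y. Since y = a, lcm(q, j) | a. b | a and t | a, thus lcm(b, t) | a. p | a, so lcm(p, lcm(b, t)) | a. From lcm(q, j) | a, lcm(lcm(q, j), lcm(p, lcm(b, t))) | a.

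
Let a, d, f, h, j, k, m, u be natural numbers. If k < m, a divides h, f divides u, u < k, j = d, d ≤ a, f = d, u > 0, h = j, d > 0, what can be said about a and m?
a < m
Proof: h = j and j = d, so h = d. Since a divides h, a divides d. Since d > 0, a ≤ d. Since d ≤ a, d = a. Since f divides u and u > 0, f ≤ u. f = d, so d ≤ u. u < k and k < m, therefore u < m. d ≤ u, so d < m. d = a, so a < m.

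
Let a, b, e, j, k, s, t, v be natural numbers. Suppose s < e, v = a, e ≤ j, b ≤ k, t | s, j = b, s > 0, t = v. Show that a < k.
t = v and v = a, thus t = a. t | s and s > 0, thus t ≤ s. Since t = a, a ≤ s. Since s < e, a < e. j = b and e ≤ j, so e ≤ b. Since b ≤ k, e ≤ k. Since a < e, a < k.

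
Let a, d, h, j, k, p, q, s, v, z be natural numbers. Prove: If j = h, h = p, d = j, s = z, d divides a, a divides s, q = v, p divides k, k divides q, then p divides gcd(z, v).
From j = h and h = p, j = p. Because d divides a and a divides s, d divides s. s = z, so d divides z. Since d = j, j divides z. Since j = p, p divides z. p divides k and k divides q, hence p divides q. q = v, so p divides v. p divides z, so p divides gcd(z, v).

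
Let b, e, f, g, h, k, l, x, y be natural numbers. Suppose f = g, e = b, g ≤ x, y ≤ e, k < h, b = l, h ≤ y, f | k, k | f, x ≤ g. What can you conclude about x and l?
x < l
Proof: e = b and b = l, so e = l. g ≤ x and x ≤ g, thus g = x. k | f and f | k, thus k = f. Since f = g, k = g. From k < h, g < h. From g = x, x < h. h ≤ y and y ≤ e, so h ≤ e. x < h, so x < e. e = l, so x < l.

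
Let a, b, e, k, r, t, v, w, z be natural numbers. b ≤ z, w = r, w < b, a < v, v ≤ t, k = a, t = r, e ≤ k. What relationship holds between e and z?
e < z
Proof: Since k = a and e ≤ k, e ≤ a. a < v and v ≤ t, so a < t. t = r, so a < r. w < b and b ≤ z, hence w < z. w = r, so r < z. Since a < r, a < z. e ≤ a, so e < z.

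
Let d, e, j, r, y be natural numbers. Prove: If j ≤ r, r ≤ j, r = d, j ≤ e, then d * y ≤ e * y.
Because j ≤ r and r ≤ j, j = r. Since r = d, j = d. j ≤ e, so d ≤ e. Then d * y ≤ e * y.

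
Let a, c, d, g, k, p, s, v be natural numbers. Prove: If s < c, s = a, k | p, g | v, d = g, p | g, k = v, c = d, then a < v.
Since c = d and d = g, c = g. k | p and p | g, therefore k | g. Since k = v, v | g. Since g | v, g = v. Since c = g, c = v. s = a and s < c, thus a < c. c = v, so a < v.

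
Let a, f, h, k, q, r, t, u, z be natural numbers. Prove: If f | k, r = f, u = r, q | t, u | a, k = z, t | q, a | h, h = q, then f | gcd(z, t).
k = z and f | k, hence f | z. q | t and t | q, thus q = t. Since h = q, h = t. Because u = r and r = f, u = f. From u | a and a | h, u | h. Since u = f, f | h. Since h = t, f | t. Since f | z, f | gcd(z, t).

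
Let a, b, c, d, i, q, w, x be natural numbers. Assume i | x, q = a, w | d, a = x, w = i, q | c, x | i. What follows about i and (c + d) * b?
i | (c + d) * b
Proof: q = a and a = x, thus q = x. x | i and i | x, so x = i. From q = x, q = i. q | c, so i | c. w = i and w | d, thus i | d. Since i | c, i | c + d. Then i | (c + d) * b.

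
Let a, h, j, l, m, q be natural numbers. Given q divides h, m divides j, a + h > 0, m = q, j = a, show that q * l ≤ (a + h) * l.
j = a and m divides j, therefore m divides a. Since m = q, q divides a. Since q divides h, q divides a + h. Since a + h > 0, q ≤ a + h. By multiplying by a non-negative, q * l ≤ (a + h) * l.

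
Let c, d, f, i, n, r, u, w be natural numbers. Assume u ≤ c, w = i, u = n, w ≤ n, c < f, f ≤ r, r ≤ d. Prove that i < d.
c < f and f ≤ r, thus c < r. Since u ≤ c, u < r. Since r ≤ d, u < d. u = n, so n < d. Since w ≤ n, w < d. Since w = i, i < d.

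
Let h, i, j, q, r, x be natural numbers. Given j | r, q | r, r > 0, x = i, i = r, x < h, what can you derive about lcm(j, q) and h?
lcm(j, q) < h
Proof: j | r and q | r, so lcm(j, q) | r. r > 0, so lcm(j, q) ≤ r. Because x = i and i = r, x = r. Since x < h, r < h. Since lcm(j, q) ≤ r, lcm(j, q) < h.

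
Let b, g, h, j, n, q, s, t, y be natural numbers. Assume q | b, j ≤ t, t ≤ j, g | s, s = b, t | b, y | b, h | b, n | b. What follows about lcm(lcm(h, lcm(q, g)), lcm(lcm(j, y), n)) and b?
lcm(lcm(h, lcm(q, g)), lcm(lcm(j, y), n)) | b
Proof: s = b and g | s, thus g | b. q | b, so lcm(q, g) | b. Since h | b, lcm(h, lcm(q, g)) | b. t ≤ j and j ≤ t, so t = j. From t | b, j | b. Since y | b, lcm(j, y) | b. Since n | b, lcm(lcm(j, y), n) | b. Since lcm(h, lcm(q, g)) | b, lcm(lcm(h, lcm(q, g)), lcm(lcm(j, y), n)) | b.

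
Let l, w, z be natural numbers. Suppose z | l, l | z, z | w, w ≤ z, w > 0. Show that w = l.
From z | w and w > 0, z ≤ w. Because w ≤ z, w = z. Because z | l and l | z, z = l. Since w = z, w = l.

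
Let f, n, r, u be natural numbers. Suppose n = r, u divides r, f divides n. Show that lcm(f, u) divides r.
Since n = r and f divides n, f divides r. u divides r, so lcm(f, u) divides r.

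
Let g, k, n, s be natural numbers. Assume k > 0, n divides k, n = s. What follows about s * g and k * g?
s * g ≤ k * g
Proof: Because n divides k and k > 0, n ≤ k. Since n = s, s ≤ k. By multiplying by a non-negative, s * g ≤ k * g.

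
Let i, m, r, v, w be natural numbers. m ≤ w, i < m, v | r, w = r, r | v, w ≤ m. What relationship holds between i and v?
i < v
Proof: r | v and v | r, hence r = v. w = r, so w = v. Since m ≤ w and w ≤ m, m = w. Because i < m, i < w. w = v, so i < v.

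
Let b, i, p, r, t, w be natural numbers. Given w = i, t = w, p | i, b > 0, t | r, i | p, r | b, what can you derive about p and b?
p ≤ b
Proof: Since i | p and p | i, i = p. w = i, so w = p. t | r and r | b, so t | b. Since t = w, w | b. b > 0, so w ≤ b. w = p, so p ≤ b.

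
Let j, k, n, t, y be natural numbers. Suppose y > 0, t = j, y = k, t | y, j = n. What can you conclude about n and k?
n ≤ k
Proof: Since t = j and j = n, t = n. t | y and y > 0, hence t ≤ y. Since t = n, n ≤ y. Since y = k, n ≤ k.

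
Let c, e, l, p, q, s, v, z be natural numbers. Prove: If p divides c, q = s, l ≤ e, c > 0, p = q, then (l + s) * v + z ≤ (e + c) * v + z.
p = q and q = s, hence p = s. Because p divides c and c > 0, p ≤ c. p = s, so s ≤ c. Because l ≤ e, l + s ≤ e + c. By multiplying by a non-negative, (l + s) * v ≤ (e + c) * v. Then (l + s) * v + z ≤ (e + c) * v + z.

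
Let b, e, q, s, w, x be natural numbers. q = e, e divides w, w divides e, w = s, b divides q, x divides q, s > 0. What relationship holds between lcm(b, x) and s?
lcm(b, x) ≤ s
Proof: e divides w and w divides e, hence e = w. Since q = e, q = w. w = s, so q = s. Since b divides q and x divides q, lcm(b, x) divides q. q = s, so lcm(b, x) divides s. Since s > 0, lcm(b, x) ≤ s.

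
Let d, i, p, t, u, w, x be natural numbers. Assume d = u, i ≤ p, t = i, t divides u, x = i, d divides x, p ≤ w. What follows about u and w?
u ≤ w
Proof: From t = i and t divides u, i divides u. d = u and d divides x, thus u divides x. Since x = i, u divides i. Since i divides u, i = u. Since i ≤ p and p ≤ w, i ≤ w. i = u, so u ≤ w.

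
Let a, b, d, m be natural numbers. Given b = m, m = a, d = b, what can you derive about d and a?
d = a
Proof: Because d = b and b = m, d = m. Since m = a, d = a.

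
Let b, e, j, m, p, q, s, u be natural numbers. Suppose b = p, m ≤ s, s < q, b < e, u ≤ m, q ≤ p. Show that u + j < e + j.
s < q and q ≤ p, hence s < p. m ≤ s, so m < p. Since u ≤ m, u < p. Since b = p and b < e, p < e. u < p, so u < e. Then u + j < e + j.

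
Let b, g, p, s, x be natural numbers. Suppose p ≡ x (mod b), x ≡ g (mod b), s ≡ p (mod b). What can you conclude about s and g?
s ≡ g (mod b)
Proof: Since s ≡ p (mod b) and p ≡ x (mod b), s ≡ x (mod b). x ≡ g (mod b), so s ≡ g (mod b).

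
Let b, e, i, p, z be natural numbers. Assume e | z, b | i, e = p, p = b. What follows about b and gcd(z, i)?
b | gcd(z, i)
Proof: e = p and e | z, therefore p | z. Since p = b, b | z. Since b | i, b | gcd(z, i).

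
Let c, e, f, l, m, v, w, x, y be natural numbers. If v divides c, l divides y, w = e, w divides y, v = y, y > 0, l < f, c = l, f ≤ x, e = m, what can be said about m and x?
m < x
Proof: v = y and v divides c, hence y divides c. c = l, so y divides l. l divides y, so y = l. Since w = e and e = m, w = m. w divides y and y > 0, hence w ≤ y. Since w = m, m ≤ y. Since y = l, m ≤ l. Because l < f and f ≤ x, l < x. m ≤ l, so m < x.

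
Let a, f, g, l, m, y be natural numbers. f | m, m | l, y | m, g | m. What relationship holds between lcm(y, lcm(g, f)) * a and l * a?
lcm(y, lcm(g, f)) * a | l * a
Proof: g | m and f | m, therefore lcm(g, f) | m. Since y | m, lcm(y, lcm(g, f)) | m. m | l, so lcm(y, lcm(g, f)) | l. Then lcm(y, lcm(g, f)) * a | l * a.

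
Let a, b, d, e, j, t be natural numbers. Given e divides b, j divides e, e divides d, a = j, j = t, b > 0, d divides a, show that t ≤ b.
e divides d and d divides a, thus e divides a. Because a = j, e divides j. From j divides e, e = j. From j = t, e = t. From e divides b and b > 0, e ≤ b. Since e = t, t ≤ b.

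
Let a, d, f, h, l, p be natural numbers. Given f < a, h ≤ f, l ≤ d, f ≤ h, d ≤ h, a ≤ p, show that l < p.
From l ≤ d and d ≤ h, l ≤ h. Because f ≤ h and h ≤ f, f = h. Since f < a, h < a. a ≤ p, so h < p. Because l ≤ h, l < p.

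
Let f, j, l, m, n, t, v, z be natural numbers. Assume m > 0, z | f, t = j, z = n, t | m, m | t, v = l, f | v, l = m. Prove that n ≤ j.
Because m | t and t | m, m = t. t = j, so m = j. Because v = l and l = m, v = m. Because z | f and f | v, z | v. Since z = n, n | v. v = m, so n | m. m > 0, so n ≤ m. Because m = j, n ≤ j.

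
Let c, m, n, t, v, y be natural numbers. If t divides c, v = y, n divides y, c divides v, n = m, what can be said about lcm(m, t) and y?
lcm(m, t) divides y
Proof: n = m and n divides y, therefore m divides y. Since t divides c and c divides v, t divides v. Since v = y, t divides y. m divides y, so lcm(m, t) divides y.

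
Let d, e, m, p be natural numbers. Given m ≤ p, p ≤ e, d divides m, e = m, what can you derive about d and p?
d divides p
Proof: e = m and p ≤ e, therefore p ≤ m. m ≤ p, so m = p. Since d divides m, d divides p.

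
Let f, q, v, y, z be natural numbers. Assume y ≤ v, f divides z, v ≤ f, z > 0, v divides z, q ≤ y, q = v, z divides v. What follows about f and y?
f = y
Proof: From z divides v and v divides z, z = v. f divides z and z > 0, thus f ≤ z. Since z = v, f ≤ v. Since v ≤ f, f = v. q = v and q ≤ y, thus v ≤ y. y ≤ v, so v = y. Since f = v, f = y.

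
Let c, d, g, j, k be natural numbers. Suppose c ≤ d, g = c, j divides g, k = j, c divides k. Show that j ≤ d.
Because k = j and c divides k, c divides j. g = c and j divides g, hence j divides c. c divides j, so c = j. Since c ≤ d, j ≤ d.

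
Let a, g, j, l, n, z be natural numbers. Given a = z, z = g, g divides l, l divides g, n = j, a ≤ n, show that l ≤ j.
From a = z and z = g, a = g. g divides l and l divides g, so g = l. Since a = g, a = l. Since n = j and a ≤ n, a ≤ j. From a = l, l ≤ j.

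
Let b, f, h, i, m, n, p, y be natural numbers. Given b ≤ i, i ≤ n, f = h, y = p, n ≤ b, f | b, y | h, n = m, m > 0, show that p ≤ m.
y = p and y | h, therefore p | h. b ≤ i and i ≤ n, hence b ≤ n. Since n ≤ b, b = n. Since n = m, b = m. Because f = h and f | b, h | b. Since b = m, h | m. p | h, so p | m. m > 0, so p ≤ m.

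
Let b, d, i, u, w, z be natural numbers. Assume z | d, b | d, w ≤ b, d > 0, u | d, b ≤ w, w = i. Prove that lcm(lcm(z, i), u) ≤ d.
From b ≤ w and w ≤ b, b = w. From w = i, b = i. Since b | d, i | d. From z | d, lcm(z, i) | d. u | d, so lcm(lcm(z, i), u) | d. Since d > 0, lcm(lcm(z, i), u) ≤ d.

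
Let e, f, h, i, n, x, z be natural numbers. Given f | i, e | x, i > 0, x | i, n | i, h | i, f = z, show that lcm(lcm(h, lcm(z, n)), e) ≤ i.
f = z and f | i, thus z | i. n | i, so lcm(z, n) | i. Since h | i, lcm(h, lcm(z, n)) | i. e | x and x | i, so e | i. Since lcm(h, lcm(z, n)) | i, lcm(lcm(h, lcm(z, n)), e) | i. From i > 0, lcm(lcm(h, lcm(z, n)), e) ≤ i.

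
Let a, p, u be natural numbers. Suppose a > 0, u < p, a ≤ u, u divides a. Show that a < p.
From u divides a and a > 0, u ≤ a. Since a ≤ u, u = a. u < p, so a < p.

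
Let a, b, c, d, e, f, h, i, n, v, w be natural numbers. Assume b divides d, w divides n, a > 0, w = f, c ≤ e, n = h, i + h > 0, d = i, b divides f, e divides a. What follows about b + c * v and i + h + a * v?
b + c * v ≤ i + h + a * v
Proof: Because d = i and b divides d, b divides i. Because n = h and w divides n, w divides h. From w = f, f divides h. b divides f, so b divides h. b divides i, so b divides i + h. From i + h > 0, b ≤ i + h. e divides a and a > 0, hence e ≤ a. Since c ≤ e, c ≤ a. By multiplying by a non-negative, c * v ≤ a * v. Because b ≤ i + h, b + c * v ≤ i + h + a * v.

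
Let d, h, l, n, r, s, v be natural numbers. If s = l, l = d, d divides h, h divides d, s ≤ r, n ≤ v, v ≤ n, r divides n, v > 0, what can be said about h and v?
h ≤ v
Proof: Since s = l and l = d, s = d. Because d divides h and h divides d, d = h. s = d, so s = h. s ≤ r, so h ≤ r. n ≤ v and v ≤ n, therefore n = v. r divides n, so r divides v. Since v > 0, r ≤ v. h ≤ r, so h ≤ v.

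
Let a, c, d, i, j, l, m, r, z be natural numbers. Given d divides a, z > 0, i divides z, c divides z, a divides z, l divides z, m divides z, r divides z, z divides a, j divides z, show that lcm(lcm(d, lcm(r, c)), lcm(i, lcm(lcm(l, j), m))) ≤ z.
a divides z and z divides a, so a = z. d divides a, so d divides z. From r divides z and c divides z, lcm(r, c) divides z. Because d divides z, lcm(d, lcm(r, c)) divides z. From l divides z and j divides z, lcm(l, j) divides z. Because m divides z, lcm(lcm(l, j), m) divides z. Because i divides z, lcm(i, lcm(lcm(l, j), m)) divides z. lcm(d, lcm(r, c)) divides z, so lcm(lcm(d, lcm(r, c)), lcm(i, lcm(lcm(l, j), m))) divides z. z > 0, so lcm(lcm(d, lcm(r, c)), lcm(i, lcm(lcm(l, j), m))) ≤ z.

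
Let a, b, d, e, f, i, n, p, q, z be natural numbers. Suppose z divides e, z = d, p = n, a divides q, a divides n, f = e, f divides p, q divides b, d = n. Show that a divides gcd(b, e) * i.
a divides q and q divides b, therefore a divides b. From z = d and d = n, z = n. z divides e, so n divides e. Because f = e and f divides p, e divides p. From p = n, e divides n. n divides e, so n = e. a divides n, so a divides e. Since a divides b, a divides gcd(b, e). Then a divides gcd(b, e) * i.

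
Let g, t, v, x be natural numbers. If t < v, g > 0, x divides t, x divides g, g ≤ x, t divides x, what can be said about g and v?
g < v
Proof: t divides x and x divides t, so t = x. x divides g and g > 0, hence x ≤ g. Since g ≤ x, x = g. Since t = x, t = g. Since t < v, g < v.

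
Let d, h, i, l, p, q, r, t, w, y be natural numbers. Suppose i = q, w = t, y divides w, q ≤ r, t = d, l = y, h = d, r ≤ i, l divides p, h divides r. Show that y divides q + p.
Since w = t and t = d, w = d. Since y divides w, y divides d. Since i = q and r ≤ i, r ≤ q. Since q ≤ r, r = q. h divides r, so h divides q. h = d, so d divides q. Because y divides d, y divides q. Since l = y and l divides p, y divides p. Since y divides q, y divides q + p.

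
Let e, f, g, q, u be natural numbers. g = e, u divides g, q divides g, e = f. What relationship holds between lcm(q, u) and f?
lcm(q, u) divides f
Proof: g = e and e = f, so g = f. Since q divides g and u divides g, lcm(q, u) divides g. g = f, so lcm(q, u) divides f.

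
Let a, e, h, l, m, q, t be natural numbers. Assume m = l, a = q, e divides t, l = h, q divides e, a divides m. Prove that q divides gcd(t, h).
q divides e and e divides t, thus q divides t. m = l and l = h, thus m = h. Because a = q and a divides m, q divides m. m = h, so q divides h. q divides t, so q divides gcd(t, h).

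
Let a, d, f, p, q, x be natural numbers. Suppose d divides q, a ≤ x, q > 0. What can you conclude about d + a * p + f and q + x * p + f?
d + a * p + f ≤ q + x * p + f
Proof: d divides q and q > 0, hence d ≤ q. a ≤ x. By multiplying by a non-negative, a * p ≤ x * p. d ≤ q, so d + a * p ≤ q + x * p. Then d + a * p + f ≤ q + x * p + f.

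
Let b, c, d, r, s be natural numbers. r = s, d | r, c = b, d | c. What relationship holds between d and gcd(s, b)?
d | gcd(s, b)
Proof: Since r = s and d | r, d | s. Because c = b and d | c, d | b. d | s, so d | gcd(s, b).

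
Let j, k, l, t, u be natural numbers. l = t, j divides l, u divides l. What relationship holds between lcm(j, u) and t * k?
lcm(j, u) divides t * k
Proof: j divides l and u divides l, so lcm(j, u) divides l. l = t, so lcm(j, u) divides t. Then lcm(j, u) divides t * k.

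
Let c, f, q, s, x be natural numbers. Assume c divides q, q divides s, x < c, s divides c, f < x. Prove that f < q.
Because q divides s and s divides c, q divides c. Because c divides q, c = q. From f < x and x < c, f < c. c = q, so f < q.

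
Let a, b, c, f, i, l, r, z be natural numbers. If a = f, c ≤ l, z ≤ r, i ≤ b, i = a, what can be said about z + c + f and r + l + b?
z + c + f ≤ r + l + b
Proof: Since z ≤ r and c ≤ l, z + c ≤ r + l. i = a and i ≤ b, so a ≤ b. Since a = f, f ≤ b. Since z + c ≤ r + l, z + c + f ≤ r + l + b.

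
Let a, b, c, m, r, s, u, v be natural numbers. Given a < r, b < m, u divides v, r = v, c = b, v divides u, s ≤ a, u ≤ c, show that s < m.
r = v and a < r, thus a < v. Since s ≤ a, s < v. Because u divides v and v divides u, u = v. From c = b and u ≤ c, u ≤ b. Because b < m, u < m. From u = v, v < m. s < v, so s < m.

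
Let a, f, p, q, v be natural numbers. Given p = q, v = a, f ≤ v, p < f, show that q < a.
p < f and f ≤ v, thus p < v. From p = q, q < v. Since v = a, q < a.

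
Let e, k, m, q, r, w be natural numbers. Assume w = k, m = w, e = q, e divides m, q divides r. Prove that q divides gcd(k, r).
From e = q and e divides m, q divides m. From m = w, q divides w. w = k, so q divides k. Since q divides r, q divides gcd(k, r).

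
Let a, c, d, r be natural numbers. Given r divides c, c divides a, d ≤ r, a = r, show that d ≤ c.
a = r and c divides a, so c divides r. r divides c, so r = c. From d ≤ r, d ≤ c.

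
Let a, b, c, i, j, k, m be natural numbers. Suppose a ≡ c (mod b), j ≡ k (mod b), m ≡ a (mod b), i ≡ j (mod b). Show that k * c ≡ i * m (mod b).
i ≡ j (mod b) and j ≡ k (mod b), so i ≡ k (mod b). m ≡ a (mod b) and a ≡ c (mod b), thus m ≡ c (mod b). Since i ≡ k (mod b), by multiplying congruences, i * m ≡ k * c (mod b). Then k * c ≡ i * m (mod b).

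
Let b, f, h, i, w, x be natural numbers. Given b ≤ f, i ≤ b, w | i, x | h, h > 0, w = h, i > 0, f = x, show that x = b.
x | h and h > 0, therefore x ≤ h. w = h and w | i, therefore h | i. Since i > 0, h ≤ i. From x ≤ h, x ≤ i. Since i ≤ b, x ≤ b. f = x and b ≤ f, hence b ≤ x. Since x ≤ b, x = b.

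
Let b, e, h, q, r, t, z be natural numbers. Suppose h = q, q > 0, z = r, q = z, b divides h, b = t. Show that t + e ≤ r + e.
q = z and z = r, hence q = r. b = t and b divides h, hence t divides h. Since h = q, t divides q. q > 0, so t ≤ q. q = r, so t ≤ r. Then t + e ≤ r + e.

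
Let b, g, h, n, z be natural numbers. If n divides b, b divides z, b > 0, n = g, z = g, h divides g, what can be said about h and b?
h ≤ b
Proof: n = g and n divides b, thus g divides b. z = g and b divides z, so b divides g. g divides b, so g = b. h divides g, so h divides b. Since b > 0, h ≤ b.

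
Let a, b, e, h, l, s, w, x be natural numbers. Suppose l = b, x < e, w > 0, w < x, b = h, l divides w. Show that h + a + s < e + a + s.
l = b and b = h, therefore l = h. l divides w and w > 0, hence l ≤ w. w < x, so l < x. Since l = h, h < x. Since x < e, h < e. Then h + a < e + a. Then h + a + s < e + a + s.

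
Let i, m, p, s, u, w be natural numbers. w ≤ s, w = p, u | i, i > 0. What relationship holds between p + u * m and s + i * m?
p + u * m ≤ s + i * m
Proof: w = p and w ≤ s, hence p ≤ s. Because u | i and i > 0, u ≤ i. Then u * m ≤ i * m. Since p ≤ s, p + u * m ≤ s + i * m.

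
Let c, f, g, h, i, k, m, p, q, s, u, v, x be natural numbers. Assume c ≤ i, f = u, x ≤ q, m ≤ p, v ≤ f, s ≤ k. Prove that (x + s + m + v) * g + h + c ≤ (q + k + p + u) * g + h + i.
s ≤ k and m ≤ p, so s + m ≤ k + p. Because x ≤ q, x + s + m ≤ q + k + p. Since f = u and v ≤ f, v ≤ u. x + s + m ≤ q + k + p, so x + s + m + v ≤ q + k + p + u. By multiplying by a non-negative, (x + s + m + v) * g ≤ (q + k + p + u) * g. Then (x + s + m + v) * g + h ≤ (q + k + p + u) * g + h. Since c ≤ i, (x + s + m + v) * g + h + c ≤ (q + k + p + u) * g + h + i.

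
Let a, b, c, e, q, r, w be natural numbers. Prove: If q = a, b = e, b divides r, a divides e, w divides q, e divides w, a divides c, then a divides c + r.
From e divides w and w divides q, e divides q. Since q = a, e divides a. a divides e, so e = a. Because b = e and b divides r, e divides r. Since e = a, a divides r. Since a divides c, a divides c + r.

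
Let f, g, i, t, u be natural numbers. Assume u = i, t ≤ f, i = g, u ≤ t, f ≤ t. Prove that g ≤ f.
u = i and i = g, so u = g. t ≤ f and f ≤ t, hence t = f. u ≤ t, so u ≤ f. Since u = g, g ≤ f.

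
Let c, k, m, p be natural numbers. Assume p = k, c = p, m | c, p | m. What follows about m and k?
m = k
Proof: c = p and m | c, therefore m | p. p | m, so m = p. Since p = k, m = k.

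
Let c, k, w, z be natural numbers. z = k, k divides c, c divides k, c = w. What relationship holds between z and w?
z = w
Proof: k divides c and c divides k, hence k = c. z = k, so z = c. From c = w, z = w.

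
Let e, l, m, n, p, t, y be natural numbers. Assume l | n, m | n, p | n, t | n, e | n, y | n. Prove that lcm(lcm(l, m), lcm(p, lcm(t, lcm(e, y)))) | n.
l | n and m | n, thus lcm(l, m) | n. e | n and y | n, hence lcm(e, y) | n. t | n, so lcm(t, lcm(e, y)) | n. p | n, so lcm(p, lcm(t, lcm(e, y))) | n. lcm(l, m) | n, so lcm(lcm(l, m), lcm(p, lcm(t, lcm(e, y)))) | n.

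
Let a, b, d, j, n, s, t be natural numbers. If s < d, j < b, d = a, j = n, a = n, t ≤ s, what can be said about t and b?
t < b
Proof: From d = a and a = n, d = n. s < d, so s < n. From j = n and j < b, n < b. Since s < n, s < b. t ≤ s, so t < b.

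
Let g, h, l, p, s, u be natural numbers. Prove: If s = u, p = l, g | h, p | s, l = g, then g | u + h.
p = l and l = g, thus p = g. s = u and p | s, thus p | u. p = g, so g | u. Since g | h, g | u + h.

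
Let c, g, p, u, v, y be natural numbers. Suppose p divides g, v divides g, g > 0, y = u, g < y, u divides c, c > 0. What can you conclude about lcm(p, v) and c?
lcm(p, v) < c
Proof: p divides g and v divides g, so lcm(p, v) divides g. g > 0, so lcm(p, v) ≤ g. Since y = u and g < y, g < u. Because u divides c and c > 0, u ≤ c. Since g < u, g < c. Since lcm(p, v) ≤ g, lcm(p, v) < c.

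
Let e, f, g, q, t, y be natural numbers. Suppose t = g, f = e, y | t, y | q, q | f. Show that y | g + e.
Since t = g and y | t, y | g. f = e and q | f, thus q | e. y | q, so y | e. y | g, so y | g + e.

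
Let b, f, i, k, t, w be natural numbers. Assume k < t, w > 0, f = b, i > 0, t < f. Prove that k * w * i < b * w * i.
Because f = b and t < f, t < b. Since k < t, k < b. w > 0, so k * w < b * w. i > 0, so k * w * i < b * w * i.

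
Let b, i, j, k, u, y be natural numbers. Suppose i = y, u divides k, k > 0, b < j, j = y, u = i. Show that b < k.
j = y and b < j, thus b < y. Because u = i and i = y, u = y. Since u divides k, y divides k. Since k > 0, y ≤ k. Since b < y, b < k.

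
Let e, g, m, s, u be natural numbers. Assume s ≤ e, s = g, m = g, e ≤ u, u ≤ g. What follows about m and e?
m = e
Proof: Because s = g and s ≤ e, g ≤ e. e ≤ u and u ≤ g, thus e ≤ g. g ≤ e, so g = e. Because m = g, m = e.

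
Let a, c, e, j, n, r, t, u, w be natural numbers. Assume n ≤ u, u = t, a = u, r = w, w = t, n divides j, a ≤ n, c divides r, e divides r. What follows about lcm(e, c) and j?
lcm(e, c) divides j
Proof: r = w and w = t, therefore r = t. e divides r and c divides r, therefore lcm(e, c) divides r. Since r = t, lcm(e, c) divides t. a = u and a ≤ n, thus u ≤ n. n ≤ u, so n = u. From n divides j, u divides j. u = t, so t divides j. lcm(e, c) divides t, so lcm(e, c) divides j.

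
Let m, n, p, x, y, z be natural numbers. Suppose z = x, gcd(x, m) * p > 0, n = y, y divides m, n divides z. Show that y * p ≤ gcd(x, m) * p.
n = y and n divides z, thus y divides z. z = x, so y divides x. y divides m, so y divides gcd(x, m). Then y * p divides gcd(x, m) * p. Because gcd(x, m) * p > 0, y * p ≤ gcd(x, m) * p.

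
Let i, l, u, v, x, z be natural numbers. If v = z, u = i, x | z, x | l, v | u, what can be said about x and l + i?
x | l + i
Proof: Since u = i and v | u, v | i. Since v = z, z | i. Since x | z, x | i. Since x | l, x | l + i.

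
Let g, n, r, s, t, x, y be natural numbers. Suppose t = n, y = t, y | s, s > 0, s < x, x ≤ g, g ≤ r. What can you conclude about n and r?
n < r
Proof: From y | s and s > 0, y ≤ s. y = t, so t ≤ s. s < x and x ≤ g, hence s < g. Since t ≤ s, t < g. Because g ≤ r, t < r. t = n, so n < r.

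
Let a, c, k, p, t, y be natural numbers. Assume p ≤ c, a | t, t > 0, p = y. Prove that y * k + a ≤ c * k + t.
Since p = y and p ≤ c, y ≤ c. Then y * k ≤ c * k. Since a | t and t > 0, a ≤ t. y * k ≤ c * k, so y * k + a ≤ c * k + t.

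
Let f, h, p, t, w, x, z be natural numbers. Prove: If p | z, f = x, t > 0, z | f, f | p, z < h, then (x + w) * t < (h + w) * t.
f | p and p | z, so f | z. z | f, so z = f. f = x, so z = x. Since z < h, x < h. Then x + w < h + w. t > 0, so (x + w) * t < (h + w) * t.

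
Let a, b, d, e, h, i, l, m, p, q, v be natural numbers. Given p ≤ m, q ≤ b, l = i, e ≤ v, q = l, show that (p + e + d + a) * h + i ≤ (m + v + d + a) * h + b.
From e ≤ v, e + d ≤ v + d. Then e + d + a ≤ v + d + a. p ≤ m, so p + e + d + a ≤ m + v + d + a. Then (p + e + d + a) * h ≤ (m + v + d + a) * h. q = l and l = i, hence q = i. Because q ≤ b, i ≤ b. Since (p + e + d + a) * h ≤ (m + v + d + a) * h, (p + e + d + a) * h + i ≤ (m + v + d + a) * h + b.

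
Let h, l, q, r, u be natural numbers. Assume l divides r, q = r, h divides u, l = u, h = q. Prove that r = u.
From h = q and q = r, h = r. h divides u, so r divides u. From l = u and l divides r, u divides r. Since r divides u, r = u.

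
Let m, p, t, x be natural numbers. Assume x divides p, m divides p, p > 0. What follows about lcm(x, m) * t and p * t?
lcm(x, m) * t ≤ p * t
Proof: Since x divides p and m divides p, lcm(x, m) divides p. Since p > 0, lcm(x, m) ≤ p. By multiplying by a non-negative, lcm(x, m) * t ≤ p * t.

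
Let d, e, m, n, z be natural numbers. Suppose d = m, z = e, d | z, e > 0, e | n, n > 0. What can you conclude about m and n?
m ≤ n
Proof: z = e and d | z, thus d | e. e > 0, so d ≤ e. Since d = m, m ≤ e. e | n and n > 0, so e ≤ n. m ≤ e, so m ≤ n.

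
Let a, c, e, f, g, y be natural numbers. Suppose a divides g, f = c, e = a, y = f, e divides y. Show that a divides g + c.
From y = f and f = c, y = c. Since e = a and e divides y, a divides y. Since y = c, a divides c. a divides g, so a divides g + c.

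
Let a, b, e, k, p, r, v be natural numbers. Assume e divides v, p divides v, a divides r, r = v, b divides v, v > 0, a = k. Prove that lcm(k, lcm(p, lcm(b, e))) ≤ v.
a = k and a divides r, therefore k divides r. r = v, so k divides v. b divides v and e divides v, thus lcm(b, e) divides v. Since p divides v, lcm(p, lcm(b, e)) divides v. Since k divides v, lcm(k, lcm(p, lcm(b, e))) divides v. v > 0, so lcm(k, lcm(p, lcm(b, e))) ≤ v.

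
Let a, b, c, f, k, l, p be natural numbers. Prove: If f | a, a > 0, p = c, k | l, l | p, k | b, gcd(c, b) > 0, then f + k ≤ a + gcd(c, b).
From f | a and a > 0, f ≤ a. k | l and l | p, thus k | p. Since p = c, k | c. Since k | b, k | gcd(c, b). gcd(c, b) > 0, so k ≤ gcd(c, b). f ≤ a, so f + k ≤ a + gcd(c, b).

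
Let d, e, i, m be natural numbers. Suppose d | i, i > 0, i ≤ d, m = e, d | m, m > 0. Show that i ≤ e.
d | i and i > 0, thus d ≤ i. Since i ≤ d, d = i. d | m and m > 0, thus d ≤ m. Since m = e, d ≤ e. Since d = i, i ≤ e.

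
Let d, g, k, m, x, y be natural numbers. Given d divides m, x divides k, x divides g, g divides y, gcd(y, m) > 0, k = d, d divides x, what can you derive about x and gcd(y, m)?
x ≤ gcd(y, m)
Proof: x divides g and g divides y, thus x divides y. k = d and x divides k, thus x divides d. d divides x, so d = x. Since d divides m, x divides m. Since x divides y, x divides gcd(y, m). gcd(y, m) > 0, so x ≤ gcd(y, m).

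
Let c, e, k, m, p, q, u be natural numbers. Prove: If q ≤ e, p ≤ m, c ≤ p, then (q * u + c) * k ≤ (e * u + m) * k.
q ≤ e, hence q * u ≤ e * u. Since c ≤ p and p ≤ m, c ≤ m. From q * u ≤ e * u, q * u + c ≤ e * u + m. Then (q * u + c) * k ≤ (e * u + m) * k.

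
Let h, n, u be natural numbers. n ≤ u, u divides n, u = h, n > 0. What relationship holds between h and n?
h = n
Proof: u divides n and n > 0, thus u ≤ n. Since n ≤ u, n = u. Since u = h, n = h. Then h = n.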